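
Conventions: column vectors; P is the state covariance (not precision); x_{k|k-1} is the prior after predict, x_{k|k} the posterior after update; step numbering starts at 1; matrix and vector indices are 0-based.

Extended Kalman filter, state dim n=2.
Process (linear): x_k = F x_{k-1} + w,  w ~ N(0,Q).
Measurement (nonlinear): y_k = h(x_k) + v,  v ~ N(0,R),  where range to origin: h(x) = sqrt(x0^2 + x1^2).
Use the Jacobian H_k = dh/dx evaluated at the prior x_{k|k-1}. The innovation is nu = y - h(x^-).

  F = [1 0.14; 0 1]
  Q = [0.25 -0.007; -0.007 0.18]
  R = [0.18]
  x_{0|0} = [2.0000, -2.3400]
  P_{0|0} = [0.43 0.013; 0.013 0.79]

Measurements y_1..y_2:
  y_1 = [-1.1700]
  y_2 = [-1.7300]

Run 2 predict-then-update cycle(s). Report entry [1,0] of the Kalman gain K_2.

step 1: x^-=[1.6724, -2.3400]  P^-=[0.6991 0.1166; 0.1166 0.9700]  H_jac=[0.5815 -0.8136]  S=[0.9481]  K=[0.3287; -0.7609]  nu=[-4.0462]  x^+=[0.3424, 0.7386]  P^+=[0.5967 0.3537; 0.3537 0.4211]
step 2: x^-=[0.4458, 0.7386]  P^-=[0.9540 0.4057; 0.4057 0.6011]  H_jac=[0.5167 0.8561]  S=[1.2343]  K=[0.6808; 0.5868]  nu=[-2.5927]  x^+=[-1.3192, -0.7828]  P^+=[0.3819 -0.0874; -0.0874 0.1761]

K[1,0] = 0.5868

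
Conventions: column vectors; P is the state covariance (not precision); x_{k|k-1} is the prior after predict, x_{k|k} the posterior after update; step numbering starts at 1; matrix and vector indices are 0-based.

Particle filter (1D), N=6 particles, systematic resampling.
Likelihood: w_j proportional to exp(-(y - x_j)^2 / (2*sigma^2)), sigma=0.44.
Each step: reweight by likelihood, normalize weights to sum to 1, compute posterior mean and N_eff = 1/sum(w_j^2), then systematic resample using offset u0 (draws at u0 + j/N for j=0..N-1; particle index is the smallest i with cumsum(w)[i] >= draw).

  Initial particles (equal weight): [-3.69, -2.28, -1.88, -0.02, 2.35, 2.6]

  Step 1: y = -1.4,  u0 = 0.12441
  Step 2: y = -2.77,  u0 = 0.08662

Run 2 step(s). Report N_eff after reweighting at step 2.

N_eff = 3.7614

step 1: w=[0.0000, 0.1950, 0.7945, 0.0105, 0.0000, 0.0000]  mean=-1.9384  Neff=1.4939  idx=[1, 2, 2, 2, 2, 2]
step 2: w=[0.4542, 0.1092, 0.1092, 0.1092, 0.1092, 0.1092]  mean=-2.0617  Neff=3.7614  idx=[0, 0, 0, 2, 3, 5]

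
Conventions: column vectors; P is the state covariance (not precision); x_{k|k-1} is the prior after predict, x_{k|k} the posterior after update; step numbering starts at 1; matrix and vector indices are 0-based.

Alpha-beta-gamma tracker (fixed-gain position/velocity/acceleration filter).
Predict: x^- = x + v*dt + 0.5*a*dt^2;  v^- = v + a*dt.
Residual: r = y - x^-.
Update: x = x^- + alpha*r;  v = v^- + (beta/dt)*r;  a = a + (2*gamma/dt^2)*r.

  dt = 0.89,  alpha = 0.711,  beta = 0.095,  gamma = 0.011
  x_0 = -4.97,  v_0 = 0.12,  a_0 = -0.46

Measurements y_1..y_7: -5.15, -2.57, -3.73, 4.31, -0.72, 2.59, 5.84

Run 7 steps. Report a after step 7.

step 1: x_pred=-5.0454  r=-0.1046  x^+=-5.1198  v^+=-0.3006  a^+=-0.4629
step 2: x_pred=-5.5706  r=3.0006  x^+=-3.4372  v^+=-0.3923  a^+=-0.3796
step 3: x_pred=-3.9366  r=0.2066  x^+=-3.7897  v^+=-0.7080  a^+=-0.3738
step 4: x_pred=-4.5679  r=8.8779  x^+=1.7443  v^+=-0.0931  a^+=-0.1273
step 5: x_pred=1.6110  r=-2.3310  x^+=-0.0463  v^+=-0.4552  a^+=-0.1920
step 6: x_pred=-0.5275  r=3.1175  x^+=1.6891  v^+=-0.2933  a^+=-0.1054
step 7: x_pred=1.3863  r=4.4537  x^+=4.5529  v^+=0.0883  a^+=0.0183

a_post = 0.0183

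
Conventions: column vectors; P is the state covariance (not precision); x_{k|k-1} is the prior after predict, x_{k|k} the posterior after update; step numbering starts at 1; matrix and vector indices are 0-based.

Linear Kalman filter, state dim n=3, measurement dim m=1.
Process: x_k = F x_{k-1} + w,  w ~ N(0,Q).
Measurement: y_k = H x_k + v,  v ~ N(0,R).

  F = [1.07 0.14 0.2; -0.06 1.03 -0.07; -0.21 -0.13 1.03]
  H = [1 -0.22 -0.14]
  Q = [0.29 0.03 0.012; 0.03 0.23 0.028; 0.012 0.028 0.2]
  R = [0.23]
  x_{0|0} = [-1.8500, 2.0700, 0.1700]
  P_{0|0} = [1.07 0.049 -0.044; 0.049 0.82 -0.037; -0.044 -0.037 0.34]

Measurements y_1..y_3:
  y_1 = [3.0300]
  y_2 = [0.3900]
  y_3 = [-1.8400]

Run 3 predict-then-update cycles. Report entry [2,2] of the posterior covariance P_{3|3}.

P_post[2,2] = 1.3032

step 1: x^-=[-1.6557, 2.2312, 0.2945]  P^-=[1.5385 0.1249 -0.2326; 0.1249 1.1044 -0.1406; -0.2326 -0.1406 0.6534]  S=[1.8362]  K=[0.8406; -0.0536; -0.1596]  nu=[5.2178]  x^+=[2.7304, 1.9518, -0.5385]  P^+=[0.2410 0.2076 0.0138; 0.2076 1.0991 -0.1563; 0.0138 -0.1563 0.6066]
step 2: x^-=[3.0871, 1.8842, -1.3817]  P^-=[0.6710 0.3597 0.0240; 0.3597 1.3969 -0.3710; 0.0240 -0.3710 0.9199]  S=[0.7988]  K=[0.7368; 0.1306; -0.0290]  nu=[-2.4761]  x^+=[1.2629, 1.5607, -1.3100]  P^+=[0.2374 0.2828 0.0411; 0.2828 1.3832 -0.3680; 0.0411 -0.3680 0.9192]
step 3: x^-=[1.3078, 1.6235, -1.8174]  P^-=[0.7074 0.4349 0.0752; 0.4349 1.7213 -0.6751; 0.0752 -0.6751 1.3053]  S=[0.7923]  K=[0.7588; 0.1903; 0.0518]  nu=[-3.0451]  x^+=[-1.0029, 1.0440, -1.9750]  P^+=[0.2512 0.3205 0.0441; 0.3205 1.6926 -0.6830; 0.0441 -0.6830 1.3032]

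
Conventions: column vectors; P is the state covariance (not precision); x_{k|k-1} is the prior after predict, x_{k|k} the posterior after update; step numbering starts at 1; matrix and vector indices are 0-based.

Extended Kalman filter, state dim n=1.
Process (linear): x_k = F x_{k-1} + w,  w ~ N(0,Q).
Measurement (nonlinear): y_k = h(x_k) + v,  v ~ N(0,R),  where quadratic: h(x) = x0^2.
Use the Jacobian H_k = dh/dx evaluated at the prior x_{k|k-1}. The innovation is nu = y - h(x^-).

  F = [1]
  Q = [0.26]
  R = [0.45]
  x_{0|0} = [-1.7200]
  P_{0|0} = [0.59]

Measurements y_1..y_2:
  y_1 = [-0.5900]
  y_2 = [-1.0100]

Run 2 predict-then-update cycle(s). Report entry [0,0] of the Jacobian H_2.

H_jac[0,0] = -1.4653

step 1: x^-=[-1.7200]  P^-=[0.8500]  H_jac=[-3.4400]  S=[10.5086]  K=[-0.2782]  nu=[-3.5484]  x^+=[-0.7327]  P^+=[0.0364]
step 2: x^-=[-0.7327]  P^-=[0.2964]  H_jac=[-1.4653]  S=[1.0864]  K=[-0.3998]  nu=[-1.5468]  x^+=[-0.1143]  P^+=[0.1228]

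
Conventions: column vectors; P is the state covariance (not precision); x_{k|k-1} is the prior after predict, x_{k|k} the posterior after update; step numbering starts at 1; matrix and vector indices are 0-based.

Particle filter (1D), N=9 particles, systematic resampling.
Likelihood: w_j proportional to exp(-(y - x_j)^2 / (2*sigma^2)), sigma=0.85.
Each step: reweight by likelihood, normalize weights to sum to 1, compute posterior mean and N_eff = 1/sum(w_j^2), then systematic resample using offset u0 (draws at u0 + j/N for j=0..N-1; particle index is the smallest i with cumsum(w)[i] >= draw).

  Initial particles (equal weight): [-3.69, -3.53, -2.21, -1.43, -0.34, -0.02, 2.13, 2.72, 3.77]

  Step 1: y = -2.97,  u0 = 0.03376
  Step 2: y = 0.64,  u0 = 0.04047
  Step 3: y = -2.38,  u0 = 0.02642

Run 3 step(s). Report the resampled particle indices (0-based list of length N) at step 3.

resampled_idx = [0, 0, 1, 2, 3, 4, 5, 7, 8]

step 1: w=[0.2937, 0.3384, 0.2819, 0.0815, 0.0035, 0.0010, 0.0000, 0.0000, 0.0000]  mean=-3.0191  Neff=3.4855  idx=[0, 0, 0, 1, 1, 1, 2, 2, 3]
step 2: w=[0.0000, 0.0000, 0.0000, 0.0001, 0.0001, 0.0001, 0.0616, 0.0616, 0.8764]  mean=-1.5269  Neff=1.2891  idx=[6, 8, 8, 8, 8, 8, 8, 8, 8]
step 3: w=[0.1862, 0.1017, 0.1017, 0.1017, 0.1017, 0.1017, 0.1017, 0.1017, 0.1017]  mean=-1.5752  Neff=8.5139  idx=[0, 0, 1, 2, 3, 4, 5, 7, 8]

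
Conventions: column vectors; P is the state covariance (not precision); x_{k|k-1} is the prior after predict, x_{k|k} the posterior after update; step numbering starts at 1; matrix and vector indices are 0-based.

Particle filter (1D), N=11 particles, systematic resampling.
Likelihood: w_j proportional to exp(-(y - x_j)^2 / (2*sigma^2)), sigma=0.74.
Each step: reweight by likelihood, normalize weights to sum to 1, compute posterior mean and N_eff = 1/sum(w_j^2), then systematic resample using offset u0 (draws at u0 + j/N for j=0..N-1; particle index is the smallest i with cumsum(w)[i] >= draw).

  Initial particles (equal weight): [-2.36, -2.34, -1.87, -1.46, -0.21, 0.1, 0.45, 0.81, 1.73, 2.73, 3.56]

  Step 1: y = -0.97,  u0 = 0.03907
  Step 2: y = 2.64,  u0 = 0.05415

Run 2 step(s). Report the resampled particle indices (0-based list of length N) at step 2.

resampled_idx = [8, 9, 9, 10, 10, 10, 10, 10, 10, 10, 10]

step 1: w=[0.0614, 0.0646, 0.1711, 0.2880, 0.2116, 0.1261, 0.0569, 0.0199, 0.0005, 0.0000, 0.0000]  mean=-1.0260  Neff=5.4214  idx=[0, 2, 2, 3, 3, 3, 3, 4, 4, 5, 6]
step 2: w=[0.0000, 0.0000, 0.0000, 0.0000, 0.0000, 0.0000, 0.0000, 0.0364, 0.0364, 0.1675, 0.7596]  mean=0.3432  Neff=1.6457  idx=[8, 9, 9, 10, 10, 10, 10, 10, 10, 10, 10]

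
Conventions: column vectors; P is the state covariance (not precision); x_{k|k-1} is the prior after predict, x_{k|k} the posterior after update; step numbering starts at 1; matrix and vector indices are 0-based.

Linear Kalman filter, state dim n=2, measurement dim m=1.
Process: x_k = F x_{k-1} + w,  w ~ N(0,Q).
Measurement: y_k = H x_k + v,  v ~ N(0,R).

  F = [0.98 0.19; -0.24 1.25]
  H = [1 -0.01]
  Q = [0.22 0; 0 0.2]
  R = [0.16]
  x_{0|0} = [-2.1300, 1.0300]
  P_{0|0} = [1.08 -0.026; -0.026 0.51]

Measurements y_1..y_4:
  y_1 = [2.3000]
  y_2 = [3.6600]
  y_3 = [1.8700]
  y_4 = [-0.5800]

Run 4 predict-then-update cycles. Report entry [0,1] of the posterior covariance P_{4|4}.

step 1: x^-=[-1.8917, 1.7987]  P^-=[1.2660 -0.1636; -0.1636 1.0747]  S=[1.4293]  K=[0.8868; -0.1219]  nu=[4.2097]  x^+=[1.8416, 1.2853]  P^+=[0.1418 -0.0090; -0.0090 1.0534]
step 2: x^-=[2.0490, 1.1647]  P^-=[0.3909 0.2062; 0.2062 1.8595]  S=[0.5469]  K=[0.7109; 0.3431]  nu=[1.6226]  x^+=[3.2025, 1.7214]  P^+=[0.1145 0.0728; 0.0728 1.7952]
step 3: x^-=[3.4655, 1.3832]  P^-=[0.4219 0.4853; 0.4853 2.9678]  S=[0.5725]  K=[0.7285; 0.7960]  nu=[-1.5817]  x^+=[2.3133, 0.1242]  P^+=[0.1181 0.1534; 0.1534 2.6051]
step 4: x^-=[2.2906, -0.4000]  P^-=[0.4846 0.7719; 0.7719 4.1852]  S=[0.6296]  K=[0.7575; 1.1596]  nu=[-2.8746]  x^+=[0.1132, -3.7333]  P^+=[0.1234 0.2189; 0.2189 3.3388]

P_post[0,1] = 0.2189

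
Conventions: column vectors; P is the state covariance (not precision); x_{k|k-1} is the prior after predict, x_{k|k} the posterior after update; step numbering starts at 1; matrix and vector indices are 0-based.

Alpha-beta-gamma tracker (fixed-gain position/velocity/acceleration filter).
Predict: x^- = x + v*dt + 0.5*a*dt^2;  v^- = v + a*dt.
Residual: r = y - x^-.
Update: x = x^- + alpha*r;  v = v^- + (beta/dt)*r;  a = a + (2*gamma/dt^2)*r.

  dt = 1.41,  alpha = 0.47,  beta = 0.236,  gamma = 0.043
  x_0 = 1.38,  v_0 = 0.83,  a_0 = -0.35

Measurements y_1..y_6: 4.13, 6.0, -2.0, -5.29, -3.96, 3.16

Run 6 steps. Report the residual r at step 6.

resid = 13.4981

step 1: x_pred=2.2024  r=1.9276  x^+=3.1084  v^+=0.6591  a^+=-0.2666
step 2: x_pred=3.7727  r=2.2273  x^+=4.8195  v^+=0.6560  a^+=-0.1703
step 3: x_pred=5.5752  r=-7.5752  x^+=2.0149  v^+=-0.8520  a^+=-0.4980
step 4: x_pred=0.3186  r=-5.6086  x^+=-2.3175  v^+=-2.4928  a^+=-0.7406
step 5: x_pred=-6.5685  r=2.6085  x^+=-5.3425  v^+=-3.1004  a^+=-0.6277
step 6: x_pred=-10.3381  r=13.4981  x^+=-3.9940  v^+=-1.7263  a^+=-0.0438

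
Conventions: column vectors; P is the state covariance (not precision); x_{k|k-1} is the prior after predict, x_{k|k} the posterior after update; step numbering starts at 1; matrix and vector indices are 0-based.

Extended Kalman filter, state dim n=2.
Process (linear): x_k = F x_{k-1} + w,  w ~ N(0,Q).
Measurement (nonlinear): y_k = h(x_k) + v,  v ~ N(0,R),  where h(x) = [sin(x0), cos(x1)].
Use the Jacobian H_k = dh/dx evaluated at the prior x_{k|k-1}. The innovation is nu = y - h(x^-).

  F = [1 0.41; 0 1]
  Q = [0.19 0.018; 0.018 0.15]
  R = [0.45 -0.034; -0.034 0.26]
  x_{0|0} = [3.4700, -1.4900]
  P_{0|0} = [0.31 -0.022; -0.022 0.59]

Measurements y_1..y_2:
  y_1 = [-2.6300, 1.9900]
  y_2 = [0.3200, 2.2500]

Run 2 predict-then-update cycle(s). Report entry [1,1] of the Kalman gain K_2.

step 1: x^-=[2.8591, -1.4900]  P^-=[0.5811 0.2379; 0.2379 0.7400]  H_jac=[-0.9604 0.0000; 0.0000 0.9967]  S=[0.9860 -0.2617; -0.2617 0.9952]  K=[-0.5405 0.0961; -0.0376 0.7313]  nu=[-2.9088, 1.9093]  x^+=[4.6149, 0.0156]  P^+=[0.2567 0.0435; 0.0435 0.1920]
step 2: x^-=[4.6213, 0.0156]  P^-=[0.5146 0.1402; 0.1402 0.3420]  H_jac=[-0.0910 0.0000; 0.0000 -0.0156]  S=[0.4543 -0.0338; -0.0338 0.2601]  K=[-0.1047 -0.0220; -0.0299 -0.0244]  nu=[1.3159, 1.2501]  x^+=[4.4559, -0.0543]  P^+=[0.5097 0.1388; 0.1388 0.3415]

K[1,1] = -0.0244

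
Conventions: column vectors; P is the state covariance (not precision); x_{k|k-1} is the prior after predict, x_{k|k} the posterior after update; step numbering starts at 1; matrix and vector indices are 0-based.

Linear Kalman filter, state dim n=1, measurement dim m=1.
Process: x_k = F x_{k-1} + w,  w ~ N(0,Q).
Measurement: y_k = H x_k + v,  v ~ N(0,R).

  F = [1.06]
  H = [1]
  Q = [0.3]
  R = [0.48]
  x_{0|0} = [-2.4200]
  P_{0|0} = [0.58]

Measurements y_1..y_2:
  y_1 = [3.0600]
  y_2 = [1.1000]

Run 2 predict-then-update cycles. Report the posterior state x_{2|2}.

x_post = [1.1609]

step 1: x^-=[-2.5652]  P^-=[0.9517]  S=[1.4317]  K=[0.6647]  nu=[5.6252]  x^+=[1.1740]  P^+=[0.3191]
step 2: x^-=[1.2445]  P^-=[0.6585]  S=[1.1385]  K=[0.5784]  nu=[-0.1445]  x^+=[1.1609]  P^+=[0.2776]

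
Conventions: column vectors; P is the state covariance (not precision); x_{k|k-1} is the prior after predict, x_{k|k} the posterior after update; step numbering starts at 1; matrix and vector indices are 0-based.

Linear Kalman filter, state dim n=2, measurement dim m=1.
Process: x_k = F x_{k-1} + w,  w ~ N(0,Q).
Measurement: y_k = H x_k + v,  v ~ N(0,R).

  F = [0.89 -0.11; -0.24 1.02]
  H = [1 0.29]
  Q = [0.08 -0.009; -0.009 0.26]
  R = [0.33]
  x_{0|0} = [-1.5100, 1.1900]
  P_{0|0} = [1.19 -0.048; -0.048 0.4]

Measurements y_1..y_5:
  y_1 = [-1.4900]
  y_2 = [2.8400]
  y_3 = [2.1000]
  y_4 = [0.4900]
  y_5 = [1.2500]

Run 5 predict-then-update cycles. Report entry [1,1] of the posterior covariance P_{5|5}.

P_post[1,1] = 2.9539

step 1: x^-=[-1.4748, 1.5762]  P^-=[1.0368 -0.3529; -0.3529 0.7682]  S=[1.2268]  K=[0.7618; -0.1061]  nu=[-0.4723]  x^+=[-1.8346, 1.6263]  P^+=[0.3250 -0.2538; -0.2538 0.7544]
step 2: x^-=[-1.8117, 2.0991]  P^-=[0.3962 -0.4001; -0.4001 1.1878]  S=[0.5940]  K=[0.4717; -0.0937]  nu=[4.0429]  x^+=[0.0952, 1.7203]  P^+=[0.2641 -0.3739; -0.3739 1.1826]
step 3: x^-=[-0.1045, 1.7318]  P^-=[0.3767 -0.5474; -0.5474 1.6887]  S=[0.5312]  K=[0.4103; -0.1086]  nu=[1.7022]  x^+=[0.5939, 1.5471]  P^+=[0.2873 -0.5237; -0.5237 1.6824]
step 4: x^-=[0.3584, 1.4355]  P^-=[0.4304 -0.7484; -0.7484 2.2833]  S=[0.5184]  K=[0.4117; -0.1663]  nu=[-0.2847]  x^+=[0.2412, 1.4828]  P^+=[0.3426 -0.7129; -0.7129 2.2690]
step 5: x^-=[0.0516, 1.4546]  P^-=[0.5184 -1.0027; -1.0027 2.9894]  S=[0.5182]  K=[0.4392; -0.2621]  nu=[0.7766]  x^+=[0.3927, 1.2510]  P^+=[0.4184 -0.9431; -0.9431 2.9539]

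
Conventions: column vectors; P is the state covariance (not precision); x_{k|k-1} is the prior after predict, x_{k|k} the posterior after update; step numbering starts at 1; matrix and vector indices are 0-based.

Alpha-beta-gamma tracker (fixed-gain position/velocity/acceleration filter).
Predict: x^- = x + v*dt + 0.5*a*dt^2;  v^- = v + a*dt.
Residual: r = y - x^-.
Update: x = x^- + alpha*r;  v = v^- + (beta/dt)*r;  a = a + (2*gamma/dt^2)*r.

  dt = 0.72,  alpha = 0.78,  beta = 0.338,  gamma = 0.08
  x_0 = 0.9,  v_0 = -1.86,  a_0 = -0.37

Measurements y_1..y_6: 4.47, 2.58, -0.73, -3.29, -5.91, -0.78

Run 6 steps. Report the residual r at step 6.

step 1: x_pred=-0.5351  r=5.0051  x^+=3.3689  v^+=0.2232  a^+=1.1748
step 2: x_pred=3.8341  r=-1.2541  x^+=2.8559  v^+=0.4803  a^+=0.7877
step 3: x_pred=3.4059  r=-4.1359  x^+=0.1799  v^+=-0.8941  a^+=-0.4888
step 4: x_pred=-0.5905  r=-2.6995  x^+=-2.6961  v^+=-2.5133  a^+=-1.3220
step 5: x_pred=-4.8483  r=-1.0617  x^+=-5.6764  v^+=-3.9635  a^+=-1.6496
step 6: x_pred=-8.9577  r=8.1777  x^+=-2.5791  v^+=-1.3122  a^+=0.8743

resid = 8.1777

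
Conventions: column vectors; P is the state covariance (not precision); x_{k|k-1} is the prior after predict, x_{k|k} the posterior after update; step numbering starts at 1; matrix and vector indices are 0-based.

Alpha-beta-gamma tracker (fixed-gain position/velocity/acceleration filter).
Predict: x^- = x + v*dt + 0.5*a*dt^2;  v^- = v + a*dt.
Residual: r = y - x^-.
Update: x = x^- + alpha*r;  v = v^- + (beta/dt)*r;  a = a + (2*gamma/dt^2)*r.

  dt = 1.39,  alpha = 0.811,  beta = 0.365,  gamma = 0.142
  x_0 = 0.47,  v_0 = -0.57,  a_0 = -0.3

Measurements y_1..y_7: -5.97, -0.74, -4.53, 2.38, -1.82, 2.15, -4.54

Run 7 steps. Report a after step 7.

a_post = -0.9599

step 1: x_pred=-0.6121  r=-5.3579  x^+=-4.9574  v^+=-2.3939  a^+=-1.0876
step 2: x_pred=-9.3356  r=8.5956  x^+=-2.3646  v^+=-1.6485  a^+=0.1759
step 3: x_pred=-4.4861  r=-0.0439  x^+=-4.5217  v^+=-1.4156  a^+=0.1694
step 4: x_pred=-6.3256  r=8.7056  x^+=0.7346  v^+=1.1060  a^+=1.4491
step 5: x_pred=3.6719  r=-5.4919  x^+=-0.7820  v^+=1.6781  a^+=0.6418
step 6: x_pred=2.1706  r=-0.0206  x^+=2.1539  v^+=2.5649  a^+=0.6388
step 7: x_pred=6.3362  r=-10.8762  x^+=-2.4844  v^+=0.5968  a^+=-0.9599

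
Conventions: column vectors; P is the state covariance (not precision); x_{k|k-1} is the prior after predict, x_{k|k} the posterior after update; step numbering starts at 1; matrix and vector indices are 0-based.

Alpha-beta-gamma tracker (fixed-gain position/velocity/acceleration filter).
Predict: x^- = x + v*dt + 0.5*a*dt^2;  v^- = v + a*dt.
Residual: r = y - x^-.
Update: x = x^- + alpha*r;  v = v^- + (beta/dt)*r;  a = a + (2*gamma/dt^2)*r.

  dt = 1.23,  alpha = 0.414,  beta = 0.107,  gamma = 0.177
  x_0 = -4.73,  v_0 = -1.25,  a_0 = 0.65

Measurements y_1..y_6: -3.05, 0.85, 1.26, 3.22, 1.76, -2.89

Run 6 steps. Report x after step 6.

x_post = 8.3889

step 1: x_pred=-5.7758  r=2.7258  x^+=-4.6473  v^+=-0.2134  a^+=1.2878
step 2: x_pred=-3.9356  r=4.7856  x^+=-1.9544  v^+=1.7869  a^+=2.4076
step 3: x_pred=2.0648  r=-0.8048  x^+=1.7316  v^+=4.6782  a^+=2.2193
step 4: x_pred=9.1646  r=-5.9446  x^+=6.7035  v^+=6.8908  a^+=0.8283
step 5: x_pred=15.8058  r=-14.0458  x^+=9.9909  v^+=6.6878  a^+=-2.4582
step 6: x_pred=16.3573  r=-19.2473  x^+=8.3889  v^+=1.9898  a^+=-6.9619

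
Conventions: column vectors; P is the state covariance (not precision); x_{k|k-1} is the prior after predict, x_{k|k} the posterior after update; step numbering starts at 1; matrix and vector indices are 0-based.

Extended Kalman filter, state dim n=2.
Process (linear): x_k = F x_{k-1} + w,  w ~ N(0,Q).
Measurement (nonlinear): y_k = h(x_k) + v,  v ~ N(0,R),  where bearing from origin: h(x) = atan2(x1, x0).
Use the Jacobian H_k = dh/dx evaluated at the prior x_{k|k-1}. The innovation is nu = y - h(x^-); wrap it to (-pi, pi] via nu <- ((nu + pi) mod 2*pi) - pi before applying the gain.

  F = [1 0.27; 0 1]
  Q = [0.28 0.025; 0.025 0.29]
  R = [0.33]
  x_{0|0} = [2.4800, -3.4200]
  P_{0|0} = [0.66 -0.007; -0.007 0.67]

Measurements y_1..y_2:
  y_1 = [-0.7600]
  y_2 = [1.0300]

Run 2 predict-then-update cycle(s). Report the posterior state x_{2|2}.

x_post = [2.8463, -2.2504]

step 1: x^-=[1.5566, -3.4200]  P^-=[0.9851 0.1989; 0.1989 0.9600]  H_jac=[0.2422 0.1102]  S=[0.4101]  K=[0.6353; 0.3756]  nu=[0.3837]  x^+=[1.8003, -3.2759]  P^+=[0.8195 0.1011; 0.1011 0.9022]
step 2: x^-=[0.9159, -3.2759]  P^-=[1.2199 0.3696; 0.3696 1.1922]  H_jac=[0.2831 0.0792]  S=[0.4518]  K=[0.8292; 0.4405]  nu=[2.3282]  x^+=[2.8463, -2.2504]  P^+=[0.9092 0.2046; 0.2046 1.1045]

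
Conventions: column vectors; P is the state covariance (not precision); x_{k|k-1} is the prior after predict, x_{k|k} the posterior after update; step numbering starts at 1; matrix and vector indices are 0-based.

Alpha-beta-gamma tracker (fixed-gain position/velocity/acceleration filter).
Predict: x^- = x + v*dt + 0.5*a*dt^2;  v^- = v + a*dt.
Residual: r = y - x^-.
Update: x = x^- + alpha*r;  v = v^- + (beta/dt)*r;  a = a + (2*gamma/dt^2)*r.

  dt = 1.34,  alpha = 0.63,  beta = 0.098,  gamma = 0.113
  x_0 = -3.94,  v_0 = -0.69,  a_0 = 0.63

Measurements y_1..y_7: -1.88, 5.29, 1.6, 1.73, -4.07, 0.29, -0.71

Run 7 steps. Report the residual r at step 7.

step 1: x_pred=-4.2990  r=2.4190  x^+=-2.7750  v^+=0.3311  a^+=0.9345
step 2: x_pred=-1.4924  r=6.7824  x^+=2.7805  v^+=2.0793  a^+=1.7881
step 3: x_pred=7.1722  r=-5.5722  x^+=3.6617  v^+=4.0679  a^+=1.0868
step 4: x_pred=10.0884  r=-8.3584  x^+=4.8226  v^+=4.9129  a^+=0.0348
step 5: x_pred=11.4371  r=-15.5071  x^+=1.6676  v^+=3.8254  a^+=-1.9170
step 6: x_pred=5.0725  r=-4.7825  x^+=2.0595  v^+=0.9068  a^+=-2.5189
step 7: x_pred=1.0132  r=-1.7232  x^+=-0.0724  v^+=-2.5946  a^+=-2.7358

resid = -1.7232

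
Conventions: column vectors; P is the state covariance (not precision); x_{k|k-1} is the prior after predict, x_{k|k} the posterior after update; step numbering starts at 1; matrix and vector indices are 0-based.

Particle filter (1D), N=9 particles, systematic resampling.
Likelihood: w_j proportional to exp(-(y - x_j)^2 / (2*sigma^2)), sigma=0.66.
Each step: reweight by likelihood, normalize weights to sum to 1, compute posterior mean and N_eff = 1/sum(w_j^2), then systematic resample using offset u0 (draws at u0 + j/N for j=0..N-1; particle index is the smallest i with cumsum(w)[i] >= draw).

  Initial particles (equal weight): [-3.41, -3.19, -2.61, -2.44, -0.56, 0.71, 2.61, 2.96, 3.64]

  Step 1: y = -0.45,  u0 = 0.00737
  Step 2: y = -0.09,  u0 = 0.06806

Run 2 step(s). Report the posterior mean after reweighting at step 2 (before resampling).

post_mean = -0.4575

step 1: w=[0.0000, 0.0001, 0.0039, 0.0087, 0.8116, 0.1756, 0.0000, 0.0000, 0.0000]  mean=-0.3618  Neff=1.4502  idx=[3, 4, 4, 4, 4, 4, 4, 4, 5]
step 2: w=[0.0003, 0.1312, 0.1312, 0.1312, 0.1312, 0.1312, 0.1312, 0.1312, 0.0811]  mean=-0.4575  Neff=7.8664  idx=[1, 2, 3, 4, 4, 5, 6, 7, 8]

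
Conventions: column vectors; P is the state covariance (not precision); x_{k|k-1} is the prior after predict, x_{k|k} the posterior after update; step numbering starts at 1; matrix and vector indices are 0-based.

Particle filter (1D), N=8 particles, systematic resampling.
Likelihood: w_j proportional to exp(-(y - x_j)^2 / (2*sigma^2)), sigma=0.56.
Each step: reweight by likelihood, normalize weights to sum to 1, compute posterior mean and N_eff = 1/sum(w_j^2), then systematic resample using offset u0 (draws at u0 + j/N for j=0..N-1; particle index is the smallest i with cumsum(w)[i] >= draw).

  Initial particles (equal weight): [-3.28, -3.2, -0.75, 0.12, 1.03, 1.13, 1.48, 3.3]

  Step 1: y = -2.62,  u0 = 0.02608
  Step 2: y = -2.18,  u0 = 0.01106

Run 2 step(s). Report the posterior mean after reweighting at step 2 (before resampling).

step 1: w=[0.4589, 0.5376, 0.0035, 0.0000, 0.0000, 0.0000, 0.0000, 0.0000]  mean=-3.2282  Neff=2.0015  idx=[0, 0, 0, 0, 1, 1, 1, 1]
step 2: w=[0.1082, 0.1082, 0.1082, 0.1082, 0.1418, 0.1418, 0.1418, 0.1418]  mean=-3.2346  Neff=7.8581  idx=[0, 1, 2, 3, 4, 5, 6, 7]

post_mean = -3.2346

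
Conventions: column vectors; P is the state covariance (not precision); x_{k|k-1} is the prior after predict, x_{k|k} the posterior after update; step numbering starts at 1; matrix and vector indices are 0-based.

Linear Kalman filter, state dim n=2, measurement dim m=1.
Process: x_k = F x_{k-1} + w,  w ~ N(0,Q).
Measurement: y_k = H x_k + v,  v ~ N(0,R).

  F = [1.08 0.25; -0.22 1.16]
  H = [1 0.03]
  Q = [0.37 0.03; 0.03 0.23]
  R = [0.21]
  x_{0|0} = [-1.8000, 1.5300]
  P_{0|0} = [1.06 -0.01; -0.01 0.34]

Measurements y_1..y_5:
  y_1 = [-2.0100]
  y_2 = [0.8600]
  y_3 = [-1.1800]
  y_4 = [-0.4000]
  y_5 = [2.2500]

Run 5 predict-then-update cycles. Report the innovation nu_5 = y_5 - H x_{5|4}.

innov = [1.7314]

step 1: x^-=[-1.5615, 2.1708]  P^-=[1.6222 -0.1352; -0.1352 0.7439]  S=[1.8248]  K=[0.8868; -0.0619]  nu=[-0.5136]  x^+=[-2.0170, 2.2026]  P^+=[0.1873 -0.0351; -0.0351 0.7369]
step 2: x^-=[-1.6277, 2.9987]  P^-=[0.6155 0.1572; 0.1572 1.2486]  S=[0.8361]  K=[0.7418; 0.2328]  nu=[2.3977]  x^+=[0.1511, 3.5569]  P^+=[0.1554 0.0128; 0.0128 1.2033]
step 3: x^-=[1.0524, 4.0927]  P^-=[0.6334 0.3573; 0.3573 1.8501]  S=[0.8665]  K=[0.7433; 0.4765]  nu=[-2.3551]  x^+=[-0.6983, 2.9706]  P^+=[0.1546 0.0505; 0.0505 1.6534]
step 4: x^-=[-0.0115, 3.5995]  P^-=[0.6809 0.5332; 0.5332 2.4366]  S=[0.9251]  K=[0.7533; 0.6554]  nu=[-0.4964]  x^+=[-0.3855, 3.2741]  P^+=[0.1559 0.0765; 0.0765 2.0392]
step 5: x^-=[0.4022, 3.8828]  P^-=[0.7206 0.6759; 0.6759 2.9425]  S=[0.9738]  K=[0.7608; 0.7848]  nu=[1.7314]  x^+=[1.7194, 5.2415]  P^+=[0.1569 0.0945; 0.0945 2.3428]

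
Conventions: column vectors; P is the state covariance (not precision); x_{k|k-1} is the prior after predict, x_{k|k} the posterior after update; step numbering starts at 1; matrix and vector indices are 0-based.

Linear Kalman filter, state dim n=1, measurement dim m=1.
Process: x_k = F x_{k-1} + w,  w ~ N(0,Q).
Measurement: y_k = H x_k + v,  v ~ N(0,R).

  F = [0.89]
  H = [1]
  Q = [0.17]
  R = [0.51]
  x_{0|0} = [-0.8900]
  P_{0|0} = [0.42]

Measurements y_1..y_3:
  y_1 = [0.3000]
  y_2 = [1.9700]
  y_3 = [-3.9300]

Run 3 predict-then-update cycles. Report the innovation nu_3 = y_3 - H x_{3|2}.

innov = [-4.5531]

step 1: x^-=[-0.7921]  P^-=[0.5027]  S=[1.0127]  K=[0.4964]  nu=[1.0921]  x^+=[-0.2500]  P^+=[0.2532]
step 2: x^-=[-0.2225]  P^-=[0.3705]  S=[0.8805]  K=[0.4208]  nu=[2.1925]  x^+=[0.7001]  P^+=[0.2146]
step 3: x^-=[0.6231]  P^-=[0.3400]  S=[0.8500]  K=[0.4000]  nu=[-4.5531]  x^+=[-1.1981]  P^+=[0.2040]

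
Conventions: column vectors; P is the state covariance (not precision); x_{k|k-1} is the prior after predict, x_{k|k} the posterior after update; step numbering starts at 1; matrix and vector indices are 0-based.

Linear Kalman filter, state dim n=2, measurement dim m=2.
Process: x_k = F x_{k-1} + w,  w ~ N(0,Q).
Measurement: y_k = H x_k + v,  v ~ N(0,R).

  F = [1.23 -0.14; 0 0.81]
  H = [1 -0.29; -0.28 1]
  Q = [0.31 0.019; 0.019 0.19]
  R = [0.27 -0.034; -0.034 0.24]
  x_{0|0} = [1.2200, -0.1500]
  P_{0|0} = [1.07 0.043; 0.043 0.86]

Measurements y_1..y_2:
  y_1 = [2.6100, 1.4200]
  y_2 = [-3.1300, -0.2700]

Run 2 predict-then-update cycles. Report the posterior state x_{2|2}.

step 1: x^-=[1.5216, -0.1215]  P^-=[1.9308 -0.0357; -0.0357 0.7542]  S=[2.2850 -0.8319; -0.8319 1.1656]  K=[0.9046 0.1512; 0.1721 0.7785]  nu=[1.0532, 1.9675]  x^+=[2.7718, 1.5915]  P^+=[0.2620 0.0789; 0.0789 0.2031]
step 2: x^-=[3.1866, 1.2891]  P^-=[0.6832 0.0746; 0.0746 0.3232]  S=[0.9371 -0.2384; -0.2384 0.5750]  K=[0.7315 0.1003; 0.1267 0.5783]  nu=[-5.9427, -0.6669]  x^+=[-1.2271, 0.1507]  P^+=[0.2110 0.0583; 0.0583 0.1508]

x_post = [-1.2271, 0.1507]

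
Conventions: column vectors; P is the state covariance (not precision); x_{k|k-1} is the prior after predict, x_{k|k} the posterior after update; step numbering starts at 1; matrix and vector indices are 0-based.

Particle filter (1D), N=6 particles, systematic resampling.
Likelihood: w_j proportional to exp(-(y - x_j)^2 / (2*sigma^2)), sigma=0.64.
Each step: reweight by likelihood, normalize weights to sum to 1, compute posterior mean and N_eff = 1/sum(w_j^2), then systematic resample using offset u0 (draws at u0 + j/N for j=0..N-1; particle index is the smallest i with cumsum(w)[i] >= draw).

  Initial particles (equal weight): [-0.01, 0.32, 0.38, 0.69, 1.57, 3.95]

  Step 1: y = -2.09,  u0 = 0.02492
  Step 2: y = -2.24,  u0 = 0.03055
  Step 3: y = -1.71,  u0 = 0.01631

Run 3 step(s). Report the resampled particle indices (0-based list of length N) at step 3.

resampled_idx = [0, 1, 2, 3, 4, 5]

step 1: w=[0.7727, 0.1266, 0.0886, 0.0121, 0.0000, 0.0000]  mean=0.0748  Neff=1.6102  idx=[0, 0, 0, 0, 0, 1]
step 2: w=[0.1944, 0.1944, 0.1944, 0.1944, 0.1944, 0.0282]  mean=-0.0007  Neff=5.2724  idx=[0, 1, 1, 2, 3, 4]
step 3: w=[0.1667, 0.1667, 0.1667, 0.1667, 0.1667, 0.1667]  mean=-0.0100  Neff=6.0000  idx=[0, 1, 2, 3, 4, 5]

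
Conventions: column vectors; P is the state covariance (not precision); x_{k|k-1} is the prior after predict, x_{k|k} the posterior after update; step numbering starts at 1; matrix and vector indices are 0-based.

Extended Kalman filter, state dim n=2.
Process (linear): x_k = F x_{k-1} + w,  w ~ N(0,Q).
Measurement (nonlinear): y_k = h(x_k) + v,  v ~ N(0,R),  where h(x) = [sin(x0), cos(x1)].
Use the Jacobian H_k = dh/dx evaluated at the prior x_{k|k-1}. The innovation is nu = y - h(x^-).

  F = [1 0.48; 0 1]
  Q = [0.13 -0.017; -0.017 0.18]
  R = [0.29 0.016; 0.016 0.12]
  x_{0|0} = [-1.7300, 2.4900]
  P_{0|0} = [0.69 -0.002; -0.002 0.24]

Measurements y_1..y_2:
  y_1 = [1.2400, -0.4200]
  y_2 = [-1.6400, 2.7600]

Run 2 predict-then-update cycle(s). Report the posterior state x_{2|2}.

x_post = [2.5298, -0.6043]

step 1: x^-=[-0.5348, 2.4900]  P^-=[0.8734 0.0962; 0.0962 0.4200]  H_jac=[0.8604 0.0000; 0.0000 -0.6065]  S=[0.9365 -0.0342; -0.0342 0.2745]  K=[0.7982 -0.1131; 0.0547 -0.9212]  nu=[1.7497, 0.3751]  x^+=[0.8194, 2.2402]  P^+=[0.2670 0.0013; 0.0013 0.1808]
step 2: x^-=[1.8947, 2.2402]  P^-=[0.4399 0.0711; 0.0711 0.3608]  H_jac=[-0.3183 0.0000; 0.0000 -0.7842]  S=[0.3346 0.0338; 0.0338 0.3419]  K=[-0.4061 -0.1230; 0.0160 -0.8292]  nu=[-2.5880, 3.3805]  x^+=[2.5298, -0.6043]  P^+=[0.3762 0.0271; 0.0271 0.1266]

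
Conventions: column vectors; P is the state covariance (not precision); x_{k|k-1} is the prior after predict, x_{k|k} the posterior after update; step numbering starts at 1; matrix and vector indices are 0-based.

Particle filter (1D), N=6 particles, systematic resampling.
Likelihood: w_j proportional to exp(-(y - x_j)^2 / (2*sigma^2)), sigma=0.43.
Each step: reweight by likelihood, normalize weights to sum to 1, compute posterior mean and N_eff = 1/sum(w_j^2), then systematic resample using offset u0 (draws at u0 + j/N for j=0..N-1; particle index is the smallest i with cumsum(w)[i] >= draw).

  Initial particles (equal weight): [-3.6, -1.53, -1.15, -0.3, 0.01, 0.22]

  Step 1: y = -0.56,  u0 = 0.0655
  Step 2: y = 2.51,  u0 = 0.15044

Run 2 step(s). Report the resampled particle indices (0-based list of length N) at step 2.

step 1: w=[0.0000, 0.0411, 0.2043, 0.4361, 0.2175, 0.1010]  mean=-0.4042  Neff=3.4351  idx=[2, 2, 3, 3, 4, 4]
step 2: w=[0.0000, 0.0000, 0.0058, 0.0058, 0.4942, 0.4942]  mean=0.0064  Neff=2.0466  idx=[4, 4, 4, 5, 5, 5]

resampled_idx = [4, 4, 4, 5, 5, 5]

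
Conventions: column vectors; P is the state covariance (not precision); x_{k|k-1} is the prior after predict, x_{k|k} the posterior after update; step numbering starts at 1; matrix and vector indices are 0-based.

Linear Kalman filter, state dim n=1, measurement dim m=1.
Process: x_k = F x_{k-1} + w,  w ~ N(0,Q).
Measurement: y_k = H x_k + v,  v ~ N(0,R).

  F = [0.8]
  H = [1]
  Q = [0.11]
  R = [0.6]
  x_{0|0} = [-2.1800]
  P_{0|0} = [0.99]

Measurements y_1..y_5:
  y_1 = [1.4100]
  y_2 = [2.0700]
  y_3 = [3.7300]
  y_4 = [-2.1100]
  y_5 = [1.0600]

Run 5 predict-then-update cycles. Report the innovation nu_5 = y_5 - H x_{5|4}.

innov = [0.8172]

step 1: x^-=[-1.7440]  P^-=[0.7436]  S=[1.3436]  K=[0.5534]  nu=[3.1540]  x^+=[0.0015]  P^+=[0.3321]
step 2: x^-=[0.0012]  P^-=[0.3225]  S=[0.9225]  K=[0.3496]  nu=[2.0688]  x^+=[0.7245]  P^+=[0.2098]
step 3: x^-=[0.5796]  P^-=[0.2442]  S=[0.8442]  K=[0.2893]  nu=[3.1504]  x^+=[1.4910]  P^+=[0.1736]
step 4: x^-=[1.1928]  P^-=[0.2211]  S=[0.8211]  K=[0.2693]  nu=[-3.3028]  x^+=[0.3035]  P^+=[0.1616]
step 5: x^-=[0.2428]  P^-=[0.2134]  S=[0.8134]  K=[0.2624]  nu=[0.8172]  x^+=[0.4572]  P^+=[0.1574]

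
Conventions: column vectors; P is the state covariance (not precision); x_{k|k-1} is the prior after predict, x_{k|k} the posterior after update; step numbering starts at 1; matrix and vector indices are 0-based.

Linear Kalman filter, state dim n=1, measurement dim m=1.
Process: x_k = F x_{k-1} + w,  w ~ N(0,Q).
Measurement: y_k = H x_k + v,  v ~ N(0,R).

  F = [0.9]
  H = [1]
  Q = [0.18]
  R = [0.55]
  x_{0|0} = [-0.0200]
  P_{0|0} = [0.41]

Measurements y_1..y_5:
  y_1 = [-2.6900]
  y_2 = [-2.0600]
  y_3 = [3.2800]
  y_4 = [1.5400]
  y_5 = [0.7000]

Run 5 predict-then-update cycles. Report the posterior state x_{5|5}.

step 1: x^-=[-0.0180]  P^-=[0.5121]  S=[1.0621]  K=[0.4822]  nu=[-2.6720]  x^+=[-1.3063]  P^+=[0.2652]
step 2: x^-=[-1.1757]  P^-=[0.3948]  S=[0.9448]  K=[0.4179]  nu=[-0.8843]  x^+=[-1.5452]  P^+=[0.2298]
step 3: x^-=[-1.3907]  P^-=[0.3662]  S=[0.9162]  K=[0.3997]  nu=[4.6707]  x^+=[0.4760]  P^+=[0.2198]
step 4: x^-=[0.4284]  P^-=[0.3581]  S=[0.9081]  K=[0.3943]  nu=[1.1116]  x^+=[0.8667]  P^+=[0.2169]
step 5: x^-=[0.7801]  P^-=[0.3557]  S=[0.9057]  K=[0.3927]  nu=[-0.0801]  x^+=[0.7486]  P^+=[0.2160]

x_post = [0.7486]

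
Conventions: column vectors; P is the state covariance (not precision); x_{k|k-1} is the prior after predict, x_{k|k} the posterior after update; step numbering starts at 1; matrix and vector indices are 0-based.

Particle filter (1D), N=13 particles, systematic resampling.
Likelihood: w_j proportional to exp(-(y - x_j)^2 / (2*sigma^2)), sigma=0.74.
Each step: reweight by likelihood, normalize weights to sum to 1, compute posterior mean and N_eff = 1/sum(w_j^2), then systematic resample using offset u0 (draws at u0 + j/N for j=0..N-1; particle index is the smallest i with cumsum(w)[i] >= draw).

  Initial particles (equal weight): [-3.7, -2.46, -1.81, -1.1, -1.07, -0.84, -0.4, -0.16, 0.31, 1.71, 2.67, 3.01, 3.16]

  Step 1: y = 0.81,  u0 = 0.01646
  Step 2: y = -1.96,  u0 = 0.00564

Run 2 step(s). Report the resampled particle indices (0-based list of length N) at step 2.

step 1: w=[0.0000, 0.0000, 0.0009, 0.0164, 0.0182, 0.0382, 0.1204, 0.1942, 0.3649, 0.2188, 0.0195, 0.0055, 0.0030]  mean=0.4149  Neff=4.2418  idx=[3, 6, 6, 7, 7, 8, 8, 8, 8, 8, 9, 9, 9]
step 2: w=[0.5818, 0.1239, 0.1239, 0.0593, 0.0593, 0.0103, 0.0103, 0.0103, 0.0103, 0.0103, 0.0000, 0.0000, 0.0000]  mean=-0.7420  Neff=2.6540  idx=[0, 0, 0, 0, 0, 0, 0, 0, 1, 1, 2, 3, 4]

resampled_idx = [0, 0, 0, 0, 0, 0, 0, 0, 1, 1, 2, 3, 4]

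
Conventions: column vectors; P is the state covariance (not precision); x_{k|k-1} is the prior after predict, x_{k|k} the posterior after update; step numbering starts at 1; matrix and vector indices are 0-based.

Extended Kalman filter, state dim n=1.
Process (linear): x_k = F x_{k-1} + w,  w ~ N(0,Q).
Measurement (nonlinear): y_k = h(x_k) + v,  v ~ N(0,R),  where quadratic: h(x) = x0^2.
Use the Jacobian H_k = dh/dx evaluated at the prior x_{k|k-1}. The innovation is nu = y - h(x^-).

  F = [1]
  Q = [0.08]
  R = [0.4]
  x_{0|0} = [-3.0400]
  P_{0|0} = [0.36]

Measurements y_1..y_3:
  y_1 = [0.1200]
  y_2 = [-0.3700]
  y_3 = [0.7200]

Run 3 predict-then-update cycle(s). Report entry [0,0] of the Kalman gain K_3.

step 1: x^-=[-3.0400]  P^-=[0.4400]  H_jac=[-6.0800]  S=[16.6652]  K=[-0.1605]  nu=[-9.1216]  x^+=[-1.5757]  P^+=[0.0106]
step 2: x^-=[-1.5757]  P^-=[0.0906]  H_jac=[-3.1515]  S=[1.2994]  K=[-0.2196]  nu=[-2.8530]  x^+=[-0.9491]  P^+=[0.0279]
step 3: x^-=[-0.9491]  P^-=[0.1079]  H_jac=[-1.8983]  S=[0.7887]  K=[-0.2596]  nu=[-0.1809]  x^+=[-0.9022]  P^+=[0.0547]

K[0,0] = -0.2596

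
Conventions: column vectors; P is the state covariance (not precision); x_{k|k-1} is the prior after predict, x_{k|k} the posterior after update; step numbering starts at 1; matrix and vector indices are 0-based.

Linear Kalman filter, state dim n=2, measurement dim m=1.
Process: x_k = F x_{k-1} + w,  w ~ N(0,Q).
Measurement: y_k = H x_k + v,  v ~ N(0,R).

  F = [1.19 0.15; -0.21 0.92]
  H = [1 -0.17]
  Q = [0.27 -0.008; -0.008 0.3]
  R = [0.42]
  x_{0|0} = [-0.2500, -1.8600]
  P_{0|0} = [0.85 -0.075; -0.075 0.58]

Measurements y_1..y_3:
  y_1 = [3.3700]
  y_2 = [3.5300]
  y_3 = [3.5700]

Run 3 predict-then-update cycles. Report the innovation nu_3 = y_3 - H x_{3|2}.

step 1: x^-=[-0.5765, -1.6587]  P^-=[1.4600 -0.2201; -0.2201 0.8574]  S=[1.9796]  K=[0.7564; -0.1848]  nu=[3.6645]  x^+=[2.1954, -2.3360]  P^+=[0.3273 0.0566; 0.0566 0.7898]
step 2: x^-=[2.2621, -2.6101]  P^-=[0.7715 0.0794; 0.0794 0.9610]  S=[1.1923]  K=[0.6358; -0.0704]  nu=[0.8242]  x^+=[2.7861, -2.6682]  P^+=[0.2896 0.1328; 0.1328 0.9551]
step 3: x^-=[2.9152, -3.0398]  P^-=[0.7490 0.1926; 0.1926 1.0698]  S=[1.1344]  K=[0.6314; 0.0095]  nu=[0.1380]  x^+=[3.0024, -3.0385]  P^+=[0.2968 0.1858; 0.1858 1.0697]

innov = [0.1380]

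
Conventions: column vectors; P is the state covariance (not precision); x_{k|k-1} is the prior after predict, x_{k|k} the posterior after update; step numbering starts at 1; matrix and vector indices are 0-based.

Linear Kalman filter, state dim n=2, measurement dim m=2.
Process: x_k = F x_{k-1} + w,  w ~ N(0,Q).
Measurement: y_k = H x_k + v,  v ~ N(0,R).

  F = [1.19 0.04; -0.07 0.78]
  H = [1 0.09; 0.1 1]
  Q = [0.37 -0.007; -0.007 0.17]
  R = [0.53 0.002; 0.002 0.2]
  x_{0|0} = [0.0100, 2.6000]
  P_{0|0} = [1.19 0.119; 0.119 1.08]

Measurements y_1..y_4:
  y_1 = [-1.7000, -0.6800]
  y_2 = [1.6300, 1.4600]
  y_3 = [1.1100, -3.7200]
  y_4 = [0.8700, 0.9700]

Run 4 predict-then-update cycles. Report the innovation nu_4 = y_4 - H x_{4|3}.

step 1: x^-=[0.1159, 2.0273]  P^-=[2.0682 0.0377; 0.0377 0.8199]  S=[2.6116 0.3206; 0.3206 1.0481]  K=[0.7944 -0.0097; -0.0559 0.8030]  nu=[-1.9984, -2.7189]  x^+=[-1.4451, -0.0441]  P^+=[0.4249 -0.0428; -0.0428 0.1648]
step 2: x^-=[-1.7215, 0.0667]  P^-=[0.9679 -0.0769; -0.0769 0.2770]  S=[1.4863 0.0461; 0.0461 0.4713]  K=[0.6472 -0.0211; -0.0529 0.5766]  nu=[3.3455, 1.5654]  x^+=[0.4106, 0.7925]  P^+=[0.3464 -0.0376; -0.0376 0.1190]
step 3: x^-=[0.5203, 0.5894]  P^-=[0.8571 -0.0669; -0.0669 0.2482]  S=[1.3771 0.0425; 0.0425 0.4434]  K=[0.6186 -0.0169; -0.0493 0.5494]  nu=[0.5366, -4.3614]  x^+=[0.9261, -1.8333]  P^+=[0.3310 -0.0352; -0.0352 0.1133]
step 4: x^-=[1.0288, -1.4948]  P^-=[0.8355 -0.0637; -0.0637 0.2444]  S=[1.3560 0.0433; 0.0433 0.4400]  K=[0.6124 -0.0151; -0.0482 0.5457]  nu=[-0.0242, 2.3619]  x^+=[0.9783, -0.2047]  P^+=[0.3277 -0.0346; -0.0346 0.1125]

innov = [-0.0242, 2.3619]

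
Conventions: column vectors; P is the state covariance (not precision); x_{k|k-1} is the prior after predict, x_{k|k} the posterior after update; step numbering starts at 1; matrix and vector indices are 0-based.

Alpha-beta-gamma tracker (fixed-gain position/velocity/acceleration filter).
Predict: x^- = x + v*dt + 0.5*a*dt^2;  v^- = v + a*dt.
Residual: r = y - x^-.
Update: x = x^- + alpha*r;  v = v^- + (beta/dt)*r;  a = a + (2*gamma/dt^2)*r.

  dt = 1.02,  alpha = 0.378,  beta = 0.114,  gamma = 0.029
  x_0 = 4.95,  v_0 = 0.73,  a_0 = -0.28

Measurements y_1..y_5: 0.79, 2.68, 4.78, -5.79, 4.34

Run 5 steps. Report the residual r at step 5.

step 1: x_pred=5.5489  r=-4.7589  x^+=3.7501  v^+=-0.0875  a^+=-0.5453
step 2: x_pred=3.3772  r=-0.6972  x^+=3.1136  v^+=-0.7216  a^+=-0.5842
step 3: x_pred=2.0737  r=2.7063  x^+=3.0967  v^+=-1.0150  a^+=-0.4333
step 4: x_pred=1.8360  r=-7.6260  x^+=-1.0466  v^+=-2.3093  a^+=-0.8584
step 5: x_pred=-3.8486  r=8.1886  x^+=-0.7533  v^+=-2.2697  a^+=-0.4019

resid = 8.1886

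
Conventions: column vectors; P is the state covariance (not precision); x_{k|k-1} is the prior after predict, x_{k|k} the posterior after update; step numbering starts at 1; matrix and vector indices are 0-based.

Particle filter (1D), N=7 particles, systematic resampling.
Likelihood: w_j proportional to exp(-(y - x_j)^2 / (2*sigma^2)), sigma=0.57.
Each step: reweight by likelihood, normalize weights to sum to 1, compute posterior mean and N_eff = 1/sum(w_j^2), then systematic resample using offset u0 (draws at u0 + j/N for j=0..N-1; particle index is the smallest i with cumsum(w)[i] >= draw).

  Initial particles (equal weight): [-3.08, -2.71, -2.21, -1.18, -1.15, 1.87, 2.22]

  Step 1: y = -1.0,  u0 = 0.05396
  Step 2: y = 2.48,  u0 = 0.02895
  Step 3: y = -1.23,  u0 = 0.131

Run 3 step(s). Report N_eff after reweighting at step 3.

N_eff = 6.9999

step 1: w=[0.0006, 0.0055, 0.0516, 0.4675, 0.4747, 0.0000, 0.0000]  mean=-1.2285  Neff=2.2388  idx=[2, 3, 3, 3, 4, 4, 4]
step 2: w=[0.0000, 0.1389, 0.1389, 0.1389, 0.1945, 0.1945, 0.1945]  mean=-1.1625  Neff=5.8378  idx=[1, 2, 3, 4, 4, 5, 6]
step 3: w=[0.1433, 0.1433, 0.1433, 0.1425, 0.1425, 0.1425, 0.1425]  mean=-1.1629  Neff=6.9999  idx=[0, 1, 2, 3, 4, 5, 6]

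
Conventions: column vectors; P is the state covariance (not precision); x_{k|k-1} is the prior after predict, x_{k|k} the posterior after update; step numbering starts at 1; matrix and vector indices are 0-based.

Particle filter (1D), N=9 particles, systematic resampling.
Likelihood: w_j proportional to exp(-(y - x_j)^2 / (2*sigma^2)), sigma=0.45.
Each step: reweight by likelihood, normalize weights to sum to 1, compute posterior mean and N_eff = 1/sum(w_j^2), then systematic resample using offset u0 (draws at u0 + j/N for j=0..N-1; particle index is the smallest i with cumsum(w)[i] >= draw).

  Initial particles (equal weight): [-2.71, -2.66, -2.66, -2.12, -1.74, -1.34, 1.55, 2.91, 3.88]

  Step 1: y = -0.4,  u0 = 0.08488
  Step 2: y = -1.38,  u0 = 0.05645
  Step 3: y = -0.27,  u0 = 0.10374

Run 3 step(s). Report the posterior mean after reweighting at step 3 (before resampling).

post_mean = -1.3440

step 1: w=[0.0000, 0.0000, 0.0000, 0.0054, 0.0946, 0.8993, 0.0007, 0.0000, 0.0000]  mean=-1.3802  Neff=1.2229  idx=[4, 5, 5, 5, 5, 5, 5, 5, 5]
step 2: w=[0.0835, 0.1146, 0.1146, 0.1146, 0.1146, 0.1146, 0.1146, 0.1146, 0.1146]  mean=-1.3734  Neff=8.9311  idx=[0, 1, 2, 3, 4, 5, 6, 7, 8]
step 3: w=[0.0101, 0.1237, 0.1237, 0.1237, 0.1237, 0.1237, 0.1237, 0.1237, 0.1237]  mean=-1.3440  Neff=8.1568  idx=[1, 2, 3, 4, 5, 6, 7, 8, 8]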